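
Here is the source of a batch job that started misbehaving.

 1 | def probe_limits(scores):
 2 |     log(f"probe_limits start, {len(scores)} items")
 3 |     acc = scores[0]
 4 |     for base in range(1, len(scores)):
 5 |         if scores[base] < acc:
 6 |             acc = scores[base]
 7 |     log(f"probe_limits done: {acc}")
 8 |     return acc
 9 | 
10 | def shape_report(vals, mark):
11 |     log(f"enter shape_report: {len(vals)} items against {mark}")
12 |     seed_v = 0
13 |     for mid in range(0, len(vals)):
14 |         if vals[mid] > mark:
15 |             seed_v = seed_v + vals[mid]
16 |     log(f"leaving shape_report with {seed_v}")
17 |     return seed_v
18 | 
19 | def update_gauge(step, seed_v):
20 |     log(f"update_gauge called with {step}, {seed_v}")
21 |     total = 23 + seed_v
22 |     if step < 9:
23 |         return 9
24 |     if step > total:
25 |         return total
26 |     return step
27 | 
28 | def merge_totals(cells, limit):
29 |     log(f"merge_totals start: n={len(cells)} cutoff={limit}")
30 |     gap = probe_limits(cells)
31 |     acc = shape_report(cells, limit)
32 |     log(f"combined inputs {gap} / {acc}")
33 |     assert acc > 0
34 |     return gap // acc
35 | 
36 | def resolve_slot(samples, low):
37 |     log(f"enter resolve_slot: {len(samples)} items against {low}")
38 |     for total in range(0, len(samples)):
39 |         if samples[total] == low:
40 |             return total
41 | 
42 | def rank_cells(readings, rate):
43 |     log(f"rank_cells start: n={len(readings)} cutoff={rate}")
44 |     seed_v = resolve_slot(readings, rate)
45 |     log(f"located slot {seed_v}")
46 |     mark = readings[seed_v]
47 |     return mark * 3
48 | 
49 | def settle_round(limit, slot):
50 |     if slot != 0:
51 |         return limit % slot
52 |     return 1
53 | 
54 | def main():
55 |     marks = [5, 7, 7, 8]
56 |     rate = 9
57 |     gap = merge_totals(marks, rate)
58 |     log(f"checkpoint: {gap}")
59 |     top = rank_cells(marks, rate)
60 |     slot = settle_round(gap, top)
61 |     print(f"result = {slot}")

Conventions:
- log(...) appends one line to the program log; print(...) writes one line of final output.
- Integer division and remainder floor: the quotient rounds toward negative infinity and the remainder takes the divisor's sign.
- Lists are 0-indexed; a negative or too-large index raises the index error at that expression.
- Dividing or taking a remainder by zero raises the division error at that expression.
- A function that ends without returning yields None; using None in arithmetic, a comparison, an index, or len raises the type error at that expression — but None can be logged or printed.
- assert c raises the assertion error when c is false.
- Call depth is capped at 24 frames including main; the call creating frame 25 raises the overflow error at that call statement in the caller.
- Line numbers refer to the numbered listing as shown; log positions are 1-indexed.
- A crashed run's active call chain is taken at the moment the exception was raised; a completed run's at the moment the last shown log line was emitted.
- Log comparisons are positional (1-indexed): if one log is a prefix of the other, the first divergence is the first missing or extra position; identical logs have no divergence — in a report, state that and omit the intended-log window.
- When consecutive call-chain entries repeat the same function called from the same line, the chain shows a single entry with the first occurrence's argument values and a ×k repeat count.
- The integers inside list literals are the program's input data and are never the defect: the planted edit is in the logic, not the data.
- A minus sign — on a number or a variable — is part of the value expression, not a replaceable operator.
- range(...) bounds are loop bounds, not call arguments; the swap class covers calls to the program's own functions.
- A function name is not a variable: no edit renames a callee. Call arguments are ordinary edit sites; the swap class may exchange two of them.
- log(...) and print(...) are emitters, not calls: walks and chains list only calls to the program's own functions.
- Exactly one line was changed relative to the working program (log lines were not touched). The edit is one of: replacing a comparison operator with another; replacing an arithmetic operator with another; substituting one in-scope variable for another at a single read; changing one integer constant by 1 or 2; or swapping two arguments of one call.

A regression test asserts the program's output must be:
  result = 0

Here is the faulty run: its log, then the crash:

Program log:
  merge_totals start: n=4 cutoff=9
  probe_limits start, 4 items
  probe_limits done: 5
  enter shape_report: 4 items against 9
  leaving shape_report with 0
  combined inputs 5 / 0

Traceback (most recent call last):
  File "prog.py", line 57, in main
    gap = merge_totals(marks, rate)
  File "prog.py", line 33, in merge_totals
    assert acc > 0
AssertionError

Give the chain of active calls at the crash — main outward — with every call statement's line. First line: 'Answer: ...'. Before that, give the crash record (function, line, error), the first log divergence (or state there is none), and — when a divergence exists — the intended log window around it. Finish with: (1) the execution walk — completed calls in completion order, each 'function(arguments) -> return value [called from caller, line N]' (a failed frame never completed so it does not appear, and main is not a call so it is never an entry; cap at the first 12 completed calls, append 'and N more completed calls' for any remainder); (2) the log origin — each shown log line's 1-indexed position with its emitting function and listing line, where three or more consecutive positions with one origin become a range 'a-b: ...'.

Answer: main -> merge_totals (called at line 57).
Key observation: The earliest visible damage is log position 1 — 'merge_totals start: n=4 cutoff=9' rather than the intended 'merge_totals start: n=4 cutoff=7'.
Crash: merge_totals, line 33, AssertionError.
First divergence: position 1 — shown 'merge_totals start: n=4 cutoff=9', intended 'merge_totals start: n=4 cutoff=7'.
Intended log window:
  1: merge_totals start: n=4 cutoff=7
  2: probe_limits start, 4 items
Execution walk:
  probe_limits([5, 7, 7, 8]) -> 5  [called from merge_totals, line 30]
  shape_report([5, 7, 7, 8], 9) -> 0  [called from merge_totals, line 31]
Log line origins:
  1: from merge_totals, line 29
  2: from probe_limits, line 2
  3: from probe_limits, line 7
  4: from shape_report, line 11
  5: from shape_report, line 16
  6: from merge_totals, line 32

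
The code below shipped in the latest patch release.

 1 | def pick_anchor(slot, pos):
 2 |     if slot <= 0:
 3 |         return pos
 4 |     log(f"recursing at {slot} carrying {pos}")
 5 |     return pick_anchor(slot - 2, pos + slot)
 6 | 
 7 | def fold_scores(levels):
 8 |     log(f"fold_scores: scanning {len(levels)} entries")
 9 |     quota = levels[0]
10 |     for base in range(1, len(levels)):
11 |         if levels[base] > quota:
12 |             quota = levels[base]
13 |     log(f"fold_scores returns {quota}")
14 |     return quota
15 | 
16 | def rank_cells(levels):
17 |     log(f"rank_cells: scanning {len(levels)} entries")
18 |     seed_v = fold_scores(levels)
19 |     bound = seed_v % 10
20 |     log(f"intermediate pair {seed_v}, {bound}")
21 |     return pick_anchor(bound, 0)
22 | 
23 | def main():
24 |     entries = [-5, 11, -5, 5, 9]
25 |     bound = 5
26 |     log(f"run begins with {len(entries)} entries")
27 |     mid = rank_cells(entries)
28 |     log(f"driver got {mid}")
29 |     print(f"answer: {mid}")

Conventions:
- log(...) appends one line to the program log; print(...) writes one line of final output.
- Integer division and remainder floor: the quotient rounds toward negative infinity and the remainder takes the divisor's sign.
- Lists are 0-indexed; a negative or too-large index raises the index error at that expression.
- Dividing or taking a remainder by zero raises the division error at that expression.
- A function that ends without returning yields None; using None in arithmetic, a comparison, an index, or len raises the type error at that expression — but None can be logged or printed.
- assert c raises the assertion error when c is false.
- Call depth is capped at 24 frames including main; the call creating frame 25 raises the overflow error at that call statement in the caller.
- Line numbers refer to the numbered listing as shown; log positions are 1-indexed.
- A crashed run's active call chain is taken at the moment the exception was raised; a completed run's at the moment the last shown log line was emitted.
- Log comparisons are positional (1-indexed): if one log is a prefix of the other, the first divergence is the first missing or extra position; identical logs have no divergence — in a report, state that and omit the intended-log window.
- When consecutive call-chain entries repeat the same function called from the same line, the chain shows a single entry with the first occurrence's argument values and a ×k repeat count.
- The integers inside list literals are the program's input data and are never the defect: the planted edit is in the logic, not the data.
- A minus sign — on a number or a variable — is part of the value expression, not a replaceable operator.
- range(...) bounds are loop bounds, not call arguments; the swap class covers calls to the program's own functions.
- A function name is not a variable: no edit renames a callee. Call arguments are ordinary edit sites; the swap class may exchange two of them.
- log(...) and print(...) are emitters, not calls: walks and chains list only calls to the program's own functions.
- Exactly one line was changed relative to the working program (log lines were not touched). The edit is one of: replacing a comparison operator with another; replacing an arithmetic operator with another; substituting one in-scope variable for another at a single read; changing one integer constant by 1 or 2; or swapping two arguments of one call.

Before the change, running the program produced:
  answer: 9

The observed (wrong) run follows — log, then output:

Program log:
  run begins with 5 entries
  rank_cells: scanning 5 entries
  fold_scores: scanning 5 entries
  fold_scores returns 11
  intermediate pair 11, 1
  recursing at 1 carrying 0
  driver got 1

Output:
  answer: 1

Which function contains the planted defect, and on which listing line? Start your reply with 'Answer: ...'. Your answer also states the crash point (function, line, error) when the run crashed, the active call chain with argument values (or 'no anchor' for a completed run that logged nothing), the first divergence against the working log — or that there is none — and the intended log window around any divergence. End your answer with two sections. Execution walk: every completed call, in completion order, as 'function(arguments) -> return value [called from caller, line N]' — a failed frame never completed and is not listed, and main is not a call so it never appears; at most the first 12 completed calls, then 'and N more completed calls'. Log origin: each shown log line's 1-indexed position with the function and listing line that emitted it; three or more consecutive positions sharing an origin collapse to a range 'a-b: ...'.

Answer: the defect is in fold_scores at line 11.
Key fact: The log first diverges at position 4: the faulty run prints 'fold_scores returns 11' where the working version prints 'fold_scores returns -5'.
Call chain: main.
First divergence: at position 4 the run shows 'fold_scores returns 11' where the working version logs 'fold_scores returns -5'.
Intended log window:
  2: rank_cells: scanning 5 entries
  3: fold_scores: scanning 5 entries
  4: fold_scores returns -5
  5: intermediate pair -5, 5
Execution walk:
  fold_scores([-5, 11, -5, 5, 9]) -> 11  [called from rank_cells, line 18]
  pick_anchor(-1, 1) -> 1  [called from pick_anchor, line 5]
  pick_anchor(1, 0) -> 1  [called from rank_cells, line 21]
  rank_cells([-5, 11, -5, 5, 9]) -> 1  [called from main, line 27]
Log origins:
  1: emitted by main (line 26)
  2: emitted by rank_cells (line 17)
  3: emitted by fold_scores (line 8)
  4: emitted by fold_scores (line 13)
  5: emitted by rank_cells (line 20)
  6: emitted by pick_anchor (line 4)
  7: emitted by main (line 28)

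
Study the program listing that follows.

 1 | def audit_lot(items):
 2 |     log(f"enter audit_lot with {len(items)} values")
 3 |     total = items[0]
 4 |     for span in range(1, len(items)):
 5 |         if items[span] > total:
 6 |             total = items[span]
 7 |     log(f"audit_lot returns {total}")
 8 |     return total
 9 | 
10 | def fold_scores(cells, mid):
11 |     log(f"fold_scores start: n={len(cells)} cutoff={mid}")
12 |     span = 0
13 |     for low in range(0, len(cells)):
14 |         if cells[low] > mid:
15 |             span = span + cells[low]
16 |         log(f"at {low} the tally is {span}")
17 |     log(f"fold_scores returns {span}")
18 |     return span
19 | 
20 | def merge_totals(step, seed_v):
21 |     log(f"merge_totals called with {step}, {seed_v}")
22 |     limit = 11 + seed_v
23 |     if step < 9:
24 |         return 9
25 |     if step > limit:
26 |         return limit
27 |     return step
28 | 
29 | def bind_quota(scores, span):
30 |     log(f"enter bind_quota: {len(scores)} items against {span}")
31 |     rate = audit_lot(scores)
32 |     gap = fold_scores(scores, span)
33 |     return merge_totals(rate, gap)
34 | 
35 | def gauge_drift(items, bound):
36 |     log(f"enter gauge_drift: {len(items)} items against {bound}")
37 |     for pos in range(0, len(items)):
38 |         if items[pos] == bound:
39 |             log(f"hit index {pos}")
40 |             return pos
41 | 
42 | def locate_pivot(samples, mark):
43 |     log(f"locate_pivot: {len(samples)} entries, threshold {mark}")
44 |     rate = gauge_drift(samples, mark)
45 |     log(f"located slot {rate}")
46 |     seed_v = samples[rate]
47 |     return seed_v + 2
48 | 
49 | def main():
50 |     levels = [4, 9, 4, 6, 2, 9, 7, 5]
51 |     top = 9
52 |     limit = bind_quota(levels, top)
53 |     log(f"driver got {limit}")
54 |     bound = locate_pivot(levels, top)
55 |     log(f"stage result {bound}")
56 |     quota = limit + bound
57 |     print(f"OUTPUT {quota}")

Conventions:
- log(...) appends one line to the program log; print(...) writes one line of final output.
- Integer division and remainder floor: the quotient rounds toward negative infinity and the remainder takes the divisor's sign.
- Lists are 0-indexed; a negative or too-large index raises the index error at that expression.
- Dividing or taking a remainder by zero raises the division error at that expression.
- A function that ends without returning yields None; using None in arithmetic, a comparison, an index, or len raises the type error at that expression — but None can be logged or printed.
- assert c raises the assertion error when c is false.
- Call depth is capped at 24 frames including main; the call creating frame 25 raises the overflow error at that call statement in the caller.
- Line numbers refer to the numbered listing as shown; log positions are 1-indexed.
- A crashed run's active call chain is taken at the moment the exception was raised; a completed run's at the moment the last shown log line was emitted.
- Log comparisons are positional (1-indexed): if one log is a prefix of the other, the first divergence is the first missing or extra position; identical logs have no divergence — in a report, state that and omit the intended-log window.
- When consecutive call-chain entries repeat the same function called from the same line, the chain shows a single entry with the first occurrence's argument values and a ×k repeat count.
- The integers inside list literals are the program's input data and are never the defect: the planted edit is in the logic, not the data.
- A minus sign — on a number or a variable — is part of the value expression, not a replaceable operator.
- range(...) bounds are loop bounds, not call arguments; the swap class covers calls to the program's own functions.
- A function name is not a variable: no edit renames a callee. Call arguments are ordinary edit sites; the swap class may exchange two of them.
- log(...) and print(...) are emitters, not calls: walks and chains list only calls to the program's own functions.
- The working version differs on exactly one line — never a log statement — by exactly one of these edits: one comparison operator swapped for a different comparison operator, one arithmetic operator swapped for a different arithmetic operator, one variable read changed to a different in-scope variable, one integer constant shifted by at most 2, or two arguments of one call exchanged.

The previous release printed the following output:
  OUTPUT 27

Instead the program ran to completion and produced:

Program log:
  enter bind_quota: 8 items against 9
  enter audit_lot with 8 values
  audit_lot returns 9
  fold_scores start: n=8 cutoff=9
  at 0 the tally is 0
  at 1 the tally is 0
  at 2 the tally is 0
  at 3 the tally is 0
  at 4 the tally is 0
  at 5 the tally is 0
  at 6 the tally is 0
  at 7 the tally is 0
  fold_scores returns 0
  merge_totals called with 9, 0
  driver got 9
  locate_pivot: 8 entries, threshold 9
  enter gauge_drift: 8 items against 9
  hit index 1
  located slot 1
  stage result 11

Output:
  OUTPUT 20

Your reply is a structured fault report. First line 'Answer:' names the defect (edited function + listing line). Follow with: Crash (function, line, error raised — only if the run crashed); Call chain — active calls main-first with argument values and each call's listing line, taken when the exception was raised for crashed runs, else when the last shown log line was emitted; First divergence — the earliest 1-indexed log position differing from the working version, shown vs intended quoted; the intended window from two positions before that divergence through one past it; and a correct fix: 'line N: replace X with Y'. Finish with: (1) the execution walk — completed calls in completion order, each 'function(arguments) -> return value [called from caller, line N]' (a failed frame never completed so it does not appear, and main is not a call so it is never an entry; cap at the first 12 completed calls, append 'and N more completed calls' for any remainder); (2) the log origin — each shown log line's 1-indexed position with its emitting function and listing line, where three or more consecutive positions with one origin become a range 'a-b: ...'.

Answer: the defect is in locate_pivot at line 47.
Key observation: At log position 20 the runs split — shown 'stage result 11', but the working version logs 'stage result 18'.
Call chain: main.
First divergence: position 20 — the shown line 'stage result 11' should read 'stage result 18'.
Intended log window:
  18: hit index 1
  19: located slot 1
  20: stage result 18
Execution walk:
  audit_lot([4, 9, 4, 6, 2, 9, 7, 5]) -> 9  [called from bind_quota, line 31]
  fold_scores([4, 9, 4, 6, 2, 9, 7, 5], 9) -> 0  [called from bind_quota, line 32]
  merge_totals(9, 0) -> 9  [called from bind_quota, line 33]
  bind_quota([4, 9, 4, 6, 2, 9, 7, 5], 9) -> 9  [called from main, line 52]
  gauge_drift([4, 9, 4, 6, 2, 9, 7, 5], 9) -> 1  [called from locate_pivot, line 44]
  locate_pivot([4, 9, 4, 6, 2, 9, 7, 5], 9) -> 11  [called from main, line 54]
Log origin:
  1: logged in bind_quota at line 30
  2: logged in audit_lot at line 2
  3: logged in audit_lot at line 7
  4: logged in fold_scores at line 11
  5-12: logged in fold_scores at line 16
  13: logged in fold_scores at line 17
  14: logged in merge_totals at line 21
  15: logged in main at line 53
  16: logged in locate_pivot at line 43
  17: logged in gauge_drift at line 36
  18: logged in gauge_drift at line 39
  19: logged in locate_pivot at line 45
  20: logged in main at line 55
A correct fix: line 47: replace `+` with `*`.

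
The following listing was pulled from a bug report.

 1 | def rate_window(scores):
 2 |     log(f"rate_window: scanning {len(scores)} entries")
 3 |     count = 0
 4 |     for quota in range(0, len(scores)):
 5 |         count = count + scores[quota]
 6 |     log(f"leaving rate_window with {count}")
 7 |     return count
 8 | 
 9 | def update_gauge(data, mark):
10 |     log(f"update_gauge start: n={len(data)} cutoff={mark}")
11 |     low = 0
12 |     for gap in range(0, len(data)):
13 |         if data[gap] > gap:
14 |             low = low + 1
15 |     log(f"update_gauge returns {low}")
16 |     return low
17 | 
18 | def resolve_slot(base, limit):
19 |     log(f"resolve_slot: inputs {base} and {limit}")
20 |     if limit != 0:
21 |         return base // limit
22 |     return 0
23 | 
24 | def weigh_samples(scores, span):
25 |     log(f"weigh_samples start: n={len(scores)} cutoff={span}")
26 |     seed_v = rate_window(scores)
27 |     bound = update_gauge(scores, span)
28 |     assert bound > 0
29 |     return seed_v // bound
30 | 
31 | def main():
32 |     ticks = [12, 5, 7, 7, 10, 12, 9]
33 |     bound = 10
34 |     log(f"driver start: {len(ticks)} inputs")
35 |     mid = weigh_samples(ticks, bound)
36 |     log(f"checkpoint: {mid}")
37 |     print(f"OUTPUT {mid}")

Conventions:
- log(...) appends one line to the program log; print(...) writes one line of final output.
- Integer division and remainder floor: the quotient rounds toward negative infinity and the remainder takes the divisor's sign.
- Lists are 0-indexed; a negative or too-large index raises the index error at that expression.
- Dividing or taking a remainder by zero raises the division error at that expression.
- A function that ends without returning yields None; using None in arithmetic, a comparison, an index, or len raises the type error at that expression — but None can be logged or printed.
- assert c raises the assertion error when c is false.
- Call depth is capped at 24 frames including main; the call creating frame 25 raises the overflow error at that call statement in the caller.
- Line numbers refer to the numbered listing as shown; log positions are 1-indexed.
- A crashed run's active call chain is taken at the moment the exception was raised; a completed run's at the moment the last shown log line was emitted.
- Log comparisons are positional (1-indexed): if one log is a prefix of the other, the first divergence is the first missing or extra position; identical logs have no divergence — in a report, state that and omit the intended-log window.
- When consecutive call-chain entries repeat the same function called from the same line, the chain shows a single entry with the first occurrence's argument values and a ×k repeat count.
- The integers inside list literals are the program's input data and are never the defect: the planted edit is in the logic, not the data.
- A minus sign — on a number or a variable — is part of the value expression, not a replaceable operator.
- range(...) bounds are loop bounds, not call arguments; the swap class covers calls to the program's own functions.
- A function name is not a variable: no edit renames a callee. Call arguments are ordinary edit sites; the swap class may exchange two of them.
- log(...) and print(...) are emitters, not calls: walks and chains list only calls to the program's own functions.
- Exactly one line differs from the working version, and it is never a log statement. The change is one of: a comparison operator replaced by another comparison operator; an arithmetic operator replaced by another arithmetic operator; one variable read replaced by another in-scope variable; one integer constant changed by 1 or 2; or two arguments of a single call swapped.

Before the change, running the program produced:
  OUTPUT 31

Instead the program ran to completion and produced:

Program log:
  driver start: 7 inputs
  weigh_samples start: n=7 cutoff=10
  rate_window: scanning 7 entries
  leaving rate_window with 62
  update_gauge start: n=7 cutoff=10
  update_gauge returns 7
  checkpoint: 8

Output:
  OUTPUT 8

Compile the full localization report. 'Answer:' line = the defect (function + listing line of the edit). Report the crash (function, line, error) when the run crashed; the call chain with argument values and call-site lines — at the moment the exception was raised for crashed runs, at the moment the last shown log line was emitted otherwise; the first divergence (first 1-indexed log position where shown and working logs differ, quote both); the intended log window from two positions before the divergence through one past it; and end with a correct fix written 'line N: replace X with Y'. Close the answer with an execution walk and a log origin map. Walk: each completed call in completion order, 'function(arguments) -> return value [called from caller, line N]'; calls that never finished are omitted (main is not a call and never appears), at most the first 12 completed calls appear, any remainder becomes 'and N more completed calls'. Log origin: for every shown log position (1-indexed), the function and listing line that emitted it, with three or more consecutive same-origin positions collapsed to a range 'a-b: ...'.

Answer: the defect is in update_gauge at line 13.
Key observation: Position 6 is the first bad log line: 'update_gauge returns 7' should read 'update_gauge returns 2'.
Call chain: main.
First divergence: at position 6 the run shows 'update_gauge returns 7' where the working version logs 'update_gauge returns 2'.
Intended log window:
  4: leaving rate_window with 62
  5: update_gauge start: n=7 cutoff=10
  6: update_gauge returns 2
  7: checkpoint: 31
Execution walk:
  rate_window([12, 5, 7, 7, 10, 12, 9]) -> 62  [called from weigh_samples, line 26]
  update_gauge([12, 5, 7, 7, 10, 12, 9], 10) -> 7  [called from weigh_samples, line 27]
  weigh_samples([12, 5, 7, 7, 10, 12, 9], 10) -> 8  [called from main, line 35]
Log line origins:
  1: emitted by main (line 34)
  2: emitted by weigh_samples (line 25)
  3: emitted by rate_window (line 2)
  4: emitted by rate_window (line 6)
  5: emitted by update_gauge (line 10)
  6: emitted by update_gauge (line 15)
  7: emitted by main (line 36)
A correct fix: line 13: replace `data[gap] > gap` with `data[gap] > mark`.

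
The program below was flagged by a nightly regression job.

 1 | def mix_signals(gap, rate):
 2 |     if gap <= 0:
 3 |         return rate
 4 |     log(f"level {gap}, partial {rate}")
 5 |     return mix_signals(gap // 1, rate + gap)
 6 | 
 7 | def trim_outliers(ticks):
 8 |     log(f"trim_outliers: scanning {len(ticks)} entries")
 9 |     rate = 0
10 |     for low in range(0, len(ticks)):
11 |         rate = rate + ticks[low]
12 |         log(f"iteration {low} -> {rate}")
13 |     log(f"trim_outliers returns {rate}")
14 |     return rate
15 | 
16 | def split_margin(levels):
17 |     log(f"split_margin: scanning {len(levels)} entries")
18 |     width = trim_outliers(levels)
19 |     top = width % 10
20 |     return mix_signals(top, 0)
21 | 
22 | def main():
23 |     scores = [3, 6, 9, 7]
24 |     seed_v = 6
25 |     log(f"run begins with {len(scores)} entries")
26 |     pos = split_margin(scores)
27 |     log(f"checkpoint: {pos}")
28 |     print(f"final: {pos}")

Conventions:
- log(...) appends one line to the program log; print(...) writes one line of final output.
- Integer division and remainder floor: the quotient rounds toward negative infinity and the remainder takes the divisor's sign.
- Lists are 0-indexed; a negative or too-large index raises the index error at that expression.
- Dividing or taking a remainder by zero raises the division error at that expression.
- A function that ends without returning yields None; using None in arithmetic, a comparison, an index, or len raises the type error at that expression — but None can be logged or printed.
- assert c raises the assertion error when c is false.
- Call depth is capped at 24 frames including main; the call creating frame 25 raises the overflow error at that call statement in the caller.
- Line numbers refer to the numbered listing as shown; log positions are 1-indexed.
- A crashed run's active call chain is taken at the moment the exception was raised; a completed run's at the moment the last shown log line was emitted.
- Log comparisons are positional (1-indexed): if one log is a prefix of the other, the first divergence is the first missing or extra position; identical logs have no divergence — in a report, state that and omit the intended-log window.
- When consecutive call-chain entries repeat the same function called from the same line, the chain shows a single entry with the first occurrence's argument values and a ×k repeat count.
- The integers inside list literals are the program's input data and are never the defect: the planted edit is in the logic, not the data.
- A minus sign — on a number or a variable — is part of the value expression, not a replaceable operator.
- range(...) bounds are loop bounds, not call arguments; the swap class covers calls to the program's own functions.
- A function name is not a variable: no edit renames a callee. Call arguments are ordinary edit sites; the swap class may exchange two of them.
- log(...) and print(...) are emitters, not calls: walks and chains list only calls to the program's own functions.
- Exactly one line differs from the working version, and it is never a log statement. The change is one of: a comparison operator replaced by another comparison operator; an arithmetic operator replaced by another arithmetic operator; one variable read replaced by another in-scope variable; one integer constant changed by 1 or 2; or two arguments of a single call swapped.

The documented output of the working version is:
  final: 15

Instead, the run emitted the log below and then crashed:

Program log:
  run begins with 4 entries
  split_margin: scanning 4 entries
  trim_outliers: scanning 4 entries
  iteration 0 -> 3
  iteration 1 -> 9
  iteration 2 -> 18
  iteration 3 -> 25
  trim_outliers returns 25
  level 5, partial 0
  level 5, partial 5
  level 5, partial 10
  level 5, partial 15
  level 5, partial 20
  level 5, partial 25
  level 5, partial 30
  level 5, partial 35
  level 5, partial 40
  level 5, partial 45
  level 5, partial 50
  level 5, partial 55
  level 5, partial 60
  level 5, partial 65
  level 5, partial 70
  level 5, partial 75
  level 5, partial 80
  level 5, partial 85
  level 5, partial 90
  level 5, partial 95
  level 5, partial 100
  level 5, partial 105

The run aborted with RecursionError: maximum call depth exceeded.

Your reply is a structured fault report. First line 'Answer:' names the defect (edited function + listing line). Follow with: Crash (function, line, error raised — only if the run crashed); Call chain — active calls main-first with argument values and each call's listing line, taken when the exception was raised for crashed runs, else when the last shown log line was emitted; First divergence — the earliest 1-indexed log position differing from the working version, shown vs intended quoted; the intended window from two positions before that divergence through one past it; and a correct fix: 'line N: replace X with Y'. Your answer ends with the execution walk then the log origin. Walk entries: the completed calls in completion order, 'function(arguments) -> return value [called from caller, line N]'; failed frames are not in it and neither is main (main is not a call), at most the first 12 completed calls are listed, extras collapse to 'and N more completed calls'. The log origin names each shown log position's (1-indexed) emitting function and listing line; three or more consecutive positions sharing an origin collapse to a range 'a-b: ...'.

Answer: the defect is in mix_signals at line 5.
Key fact: The log first diverges at position 10: the faulty run prints 'level 5, partial 5' where the working version prints 'level 4, partial 5'.
Crash: mix_signals, line 5, RecursionError.
Call chain: main -> split_margin([3, 6, 9, 7]) (called at line 26) -> mix_signals(5, 0) (called at line 20) -> mix_signals(5, 5) (called at line 5) ×21.
First divergence: position 10 — shown 'level 5, partial 5', intended 'level 4, partial 5'.
Intended log window:
  8: trim_outliers returns 25
  9: level 5, partial 0
  10: level 4, partial 5
  11: level 3, partial 9
Execution walk:
  trim_outliers([3, 6, 9, 7]) -> 25  [called from split_margin, line 18]
Log line origins:
  1 — main, line 25
  2 — split_margin, line 17
  3 — trim_outliers, line 8
  4-7 — trim_outliers, line 12
  8 — trim_outliers, line 13
  9-30 — mix_signals, line 4
A correct fix: line 5: replace `//` with `-`.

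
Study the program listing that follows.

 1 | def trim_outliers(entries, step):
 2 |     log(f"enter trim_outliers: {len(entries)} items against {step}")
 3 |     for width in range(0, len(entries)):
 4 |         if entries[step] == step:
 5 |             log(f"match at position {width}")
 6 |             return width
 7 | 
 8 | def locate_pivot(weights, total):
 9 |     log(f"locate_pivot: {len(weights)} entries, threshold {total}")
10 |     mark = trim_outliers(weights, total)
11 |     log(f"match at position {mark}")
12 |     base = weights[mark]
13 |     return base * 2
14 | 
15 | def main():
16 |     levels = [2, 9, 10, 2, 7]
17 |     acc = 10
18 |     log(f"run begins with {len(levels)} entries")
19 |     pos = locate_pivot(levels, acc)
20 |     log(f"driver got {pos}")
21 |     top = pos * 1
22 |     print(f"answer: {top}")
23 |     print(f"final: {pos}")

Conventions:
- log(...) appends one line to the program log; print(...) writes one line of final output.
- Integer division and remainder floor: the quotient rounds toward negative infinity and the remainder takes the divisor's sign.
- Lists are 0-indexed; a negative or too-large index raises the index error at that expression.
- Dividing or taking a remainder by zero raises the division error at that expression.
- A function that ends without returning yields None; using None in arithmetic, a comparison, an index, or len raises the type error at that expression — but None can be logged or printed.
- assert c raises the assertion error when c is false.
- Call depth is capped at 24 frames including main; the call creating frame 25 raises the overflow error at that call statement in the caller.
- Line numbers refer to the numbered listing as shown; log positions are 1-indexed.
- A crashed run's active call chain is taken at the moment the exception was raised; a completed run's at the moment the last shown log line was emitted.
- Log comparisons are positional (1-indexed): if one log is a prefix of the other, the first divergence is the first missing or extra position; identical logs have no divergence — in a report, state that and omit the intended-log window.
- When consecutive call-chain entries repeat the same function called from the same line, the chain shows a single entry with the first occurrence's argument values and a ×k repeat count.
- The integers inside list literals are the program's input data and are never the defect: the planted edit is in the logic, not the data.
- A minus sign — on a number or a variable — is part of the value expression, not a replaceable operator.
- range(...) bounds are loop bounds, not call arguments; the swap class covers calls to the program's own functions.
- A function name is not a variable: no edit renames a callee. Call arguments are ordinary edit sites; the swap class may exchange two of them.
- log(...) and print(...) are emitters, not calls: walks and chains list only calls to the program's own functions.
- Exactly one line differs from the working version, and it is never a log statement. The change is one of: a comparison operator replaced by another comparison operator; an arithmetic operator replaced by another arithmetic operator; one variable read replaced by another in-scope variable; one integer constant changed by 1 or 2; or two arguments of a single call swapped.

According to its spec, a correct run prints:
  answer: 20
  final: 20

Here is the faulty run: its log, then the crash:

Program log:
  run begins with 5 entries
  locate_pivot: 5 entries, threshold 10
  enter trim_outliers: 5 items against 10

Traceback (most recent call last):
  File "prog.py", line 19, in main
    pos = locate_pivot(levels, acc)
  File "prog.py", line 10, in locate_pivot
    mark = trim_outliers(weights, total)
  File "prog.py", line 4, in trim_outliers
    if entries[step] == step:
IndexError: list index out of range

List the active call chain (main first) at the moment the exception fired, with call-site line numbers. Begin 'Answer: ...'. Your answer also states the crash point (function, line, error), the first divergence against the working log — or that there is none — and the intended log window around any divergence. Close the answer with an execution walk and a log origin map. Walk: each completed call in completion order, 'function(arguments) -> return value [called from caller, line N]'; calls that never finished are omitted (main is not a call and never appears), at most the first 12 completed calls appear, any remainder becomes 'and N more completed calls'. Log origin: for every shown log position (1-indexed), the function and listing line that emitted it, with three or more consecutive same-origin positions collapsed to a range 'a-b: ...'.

Answer: main -> locate_pivot (called at line 19) -> trim_outliers (called at line 10).
Key observation: A complete run would log 'match at position 2' next, but this one stopped at 3 lines.
Crash: trim_outliers, line 4, IndexError.
First divergence: position 4 — after 3 matching lines the faulty run goes silent; intended next line 'match at position 2'.
Intended log window:
  2: locate_pivot: 5 entries, threshold 10
  3: enter trim_outliers: 5 items against 10
  4: match at position 2
  5: match at position 2
Execution walk:
  (no call completed)
Origin of each log line:
  1: emitted by main (line 18)
  2: emitted by locate_pivot (line 9)
  3: emitted by trim_outliers (line 2)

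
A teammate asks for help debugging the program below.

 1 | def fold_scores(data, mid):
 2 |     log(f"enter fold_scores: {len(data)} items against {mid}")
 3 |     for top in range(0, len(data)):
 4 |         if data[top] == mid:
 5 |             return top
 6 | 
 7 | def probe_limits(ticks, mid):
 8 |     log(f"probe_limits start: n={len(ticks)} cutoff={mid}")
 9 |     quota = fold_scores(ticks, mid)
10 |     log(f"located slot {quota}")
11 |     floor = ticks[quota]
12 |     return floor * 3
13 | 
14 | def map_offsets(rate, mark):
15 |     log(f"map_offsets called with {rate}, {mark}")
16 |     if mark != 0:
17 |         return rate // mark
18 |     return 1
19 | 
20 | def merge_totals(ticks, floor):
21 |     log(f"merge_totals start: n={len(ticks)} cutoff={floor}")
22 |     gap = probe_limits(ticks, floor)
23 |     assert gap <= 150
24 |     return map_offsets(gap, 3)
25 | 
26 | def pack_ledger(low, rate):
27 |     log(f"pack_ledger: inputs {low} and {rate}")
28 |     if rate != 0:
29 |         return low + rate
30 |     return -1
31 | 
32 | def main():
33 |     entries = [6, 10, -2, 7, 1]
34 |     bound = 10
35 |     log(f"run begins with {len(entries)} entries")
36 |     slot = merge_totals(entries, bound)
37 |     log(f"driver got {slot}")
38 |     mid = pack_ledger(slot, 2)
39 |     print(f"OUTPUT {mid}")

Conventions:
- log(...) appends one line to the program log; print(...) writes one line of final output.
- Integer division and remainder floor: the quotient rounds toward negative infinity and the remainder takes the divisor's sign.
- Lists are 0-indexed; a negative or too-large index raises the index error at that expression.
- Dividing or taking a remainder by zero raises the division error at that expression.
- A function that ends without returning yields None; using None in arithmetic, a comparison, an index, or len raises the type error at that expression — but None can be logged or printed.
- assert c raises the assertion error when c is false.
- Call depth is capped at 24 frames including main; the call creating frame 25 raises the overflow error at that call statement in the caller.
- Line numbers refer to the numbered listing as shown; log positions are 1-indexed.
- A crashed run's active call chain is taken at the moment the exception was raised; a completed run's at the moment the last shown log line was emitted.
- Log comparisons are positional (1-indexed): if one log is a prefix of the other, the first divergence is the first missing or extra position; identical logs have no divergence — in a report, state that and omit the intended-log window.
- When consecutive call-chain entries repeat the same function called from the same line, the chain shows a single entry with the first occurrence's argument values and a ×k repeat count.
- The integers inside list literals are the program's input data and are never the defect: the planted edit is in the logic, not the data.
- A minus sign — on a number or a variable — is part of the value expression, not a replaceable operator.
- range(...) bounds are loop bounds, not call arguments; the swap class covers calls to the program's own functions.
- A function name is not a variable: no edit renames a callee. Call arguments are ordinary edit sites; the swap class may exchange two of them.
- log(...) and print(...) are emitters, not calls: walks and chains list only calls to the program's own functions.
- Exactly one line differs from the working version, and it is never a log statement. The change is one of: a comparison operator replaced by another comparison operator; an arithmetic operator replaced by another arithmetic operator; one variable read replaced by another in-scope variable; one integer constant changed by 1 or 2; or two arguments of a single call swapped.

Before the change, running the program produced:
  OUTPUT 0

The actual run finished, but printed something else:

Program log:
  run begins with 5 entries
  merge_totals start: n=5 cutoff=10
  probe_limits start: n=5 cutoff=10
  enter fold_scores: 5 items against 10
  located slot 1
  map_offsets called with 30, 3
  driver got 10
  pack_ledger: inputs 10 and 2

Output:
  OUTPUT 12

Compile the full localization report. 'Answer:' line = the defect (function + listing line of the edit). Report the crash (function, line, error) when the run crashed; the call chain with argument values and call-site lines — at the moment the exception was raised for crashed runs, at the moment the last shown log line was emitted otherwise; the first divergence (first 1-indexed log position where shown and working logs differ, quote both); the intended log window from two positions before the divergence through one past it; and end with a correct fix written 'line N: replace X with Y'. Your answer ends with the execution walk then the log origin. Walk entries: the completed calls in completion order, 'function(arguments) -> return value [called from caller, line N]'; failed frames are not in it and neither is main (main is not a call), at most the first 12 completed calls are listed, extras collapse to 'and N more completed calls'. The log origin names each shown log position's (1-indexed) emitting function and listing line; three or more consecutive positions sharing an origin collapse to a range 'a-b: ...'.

Answer: the defect is in pack_ledger at line 29.
Key observation: The logs agree in full; only the final output differs.
Call chain: main -> pack_ledger(10, 2) (called at line 38).
First divergence: there is none — every log position agrees.
Execution walk:
  fold_scores([6, 10, -2, 7, 1], 10) -> 1  [called from probe_limits, line 9]
  probe_limits([6, 10, -2, 7, 1], 10) -> 30  [called from merge_totals, line 22]
  map_offsets(30, 3) -> 10  [called from merge_totals, line 24]
  merge_totals([6, 10, -2, 7, 1], 10) -> 10  [called from main, line 36]
  pack_ledger(10, 2) -> 12  [called from main, line 38]
Log origin:
  1: logged in main at line 35
  2: logged in merge_totals at line 21
  3: logged in probe_limits at line 8
  4: logged in fold_scores at line 2
  5: logged in probe_limits at line 10
  6: logged in map_offsets at line 15
  7: logged in main at line 37
  8: logged in pack_ledger at line 27
A correct fix: line 29: replace `+` with `%`.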